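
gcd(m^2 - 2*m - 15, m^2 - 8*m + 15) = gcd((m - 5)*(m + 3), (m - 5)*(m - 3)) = m - 5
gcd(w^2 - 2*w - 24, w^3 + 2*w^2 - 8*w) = w + 4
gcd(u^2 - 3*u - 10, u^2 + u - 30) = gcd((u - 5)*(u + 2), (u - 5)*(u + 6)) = u - 5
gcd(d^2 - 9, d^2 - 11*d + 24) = d - 3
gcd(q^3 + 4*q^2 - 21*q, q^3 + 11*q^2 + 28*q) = q^2 + 7*q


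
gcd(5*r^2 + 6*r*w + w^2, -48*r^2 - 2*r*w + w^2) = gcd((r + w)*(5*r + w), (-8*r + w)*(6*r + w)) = 1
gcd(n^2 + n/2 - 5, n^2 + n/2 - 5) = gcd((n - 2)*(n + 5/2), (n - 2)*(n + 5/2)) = n^2 + n/2 - 5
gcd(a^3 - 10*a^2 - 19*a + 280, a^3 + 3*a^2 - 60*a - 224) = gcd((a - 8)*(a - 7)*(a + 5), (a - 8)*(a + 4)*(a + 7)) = a - 8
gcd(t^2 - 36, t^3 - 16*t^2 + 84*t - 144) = t - 6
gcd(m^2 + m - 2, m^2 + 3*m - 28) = 1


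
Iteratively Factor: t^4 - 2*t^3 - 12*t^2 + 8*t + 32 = (t + 2)*(t^3 - 4*t^2 - 4*t + 16) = (t - 4)*(t + 2)*(t^2 - 4) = (t - 4)*(t - 2)*(t + 2)*(t + 2)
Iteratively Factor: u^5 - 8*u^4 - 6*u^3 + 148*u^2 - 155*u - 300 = (u - 5)*(u^4 - 3*u^3 - 21*u^2 + 43*u + 60) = (u - 5)^2*(u^3 + 2*u^2 - 11*u - 12) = (u - 5)^2*(u - 3)*(u^2 + 5*u + 4) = (u - 5)^2*(u - 3)*(u + 1)*(u + 4)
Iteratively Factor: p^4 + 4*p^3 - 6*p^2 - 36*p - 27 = (p - 3)*(p^3 + 7*p^2 + 15*p + 9) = (p - 3)*(p + 1)*(p^2 + 6*p + 9) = (p - 3)*(p + 1)*(p + 3)*(p + 3)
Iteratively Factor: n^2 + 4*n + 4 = (n + 2)*(n + 2)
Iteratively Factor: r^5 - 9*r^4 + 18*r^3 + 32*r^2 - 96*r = (r)*(r^4 - 9*r^3 + 18*r^2 + 32*r - 96) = r*(r - 4)*(r^3 - 5*r^2 - 2*r + 24) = r*(r - 4)^2*(r^2 - r - 6) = r*(r - 4)^2*(r - 3)*(r + 2)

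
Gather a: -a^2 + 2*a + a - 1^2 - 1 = -a^2 + 3*a - 2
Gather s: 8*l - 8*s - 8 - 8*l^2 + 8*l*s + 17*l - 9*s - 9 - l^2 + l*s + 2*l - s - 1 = -9*l^2 + 27*l + s*(9*l - 18) - 18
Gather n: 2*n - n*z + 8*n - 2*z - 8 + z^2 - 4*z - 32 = n*(10 - z) + z^2 - 6*z - 40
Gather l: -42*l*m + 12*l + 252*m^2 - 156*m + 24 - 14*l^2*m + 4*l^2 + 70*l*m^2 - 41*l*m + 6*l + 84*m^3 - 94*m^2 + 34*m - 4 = l^2*(4 - 14*m) + l*(70*m^2 - 83*m + 18) + 84*m^3 + 158*m^2 - 122*m + 20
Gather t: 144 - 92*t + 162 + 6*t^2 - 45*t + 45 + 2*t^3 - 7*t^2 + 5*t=2*t^3 - t^2 - 132*t + 351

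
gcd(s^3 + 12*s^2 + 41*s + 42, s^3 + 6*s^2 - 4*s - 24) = s + 2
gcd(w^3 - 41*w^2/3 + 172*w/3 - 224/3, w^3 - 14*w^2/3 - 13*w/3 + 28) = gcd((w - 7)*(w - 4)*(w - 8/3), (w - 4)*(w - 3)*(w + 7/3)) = w - 4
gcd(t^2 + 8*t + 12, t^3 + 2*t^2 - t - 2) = t + 2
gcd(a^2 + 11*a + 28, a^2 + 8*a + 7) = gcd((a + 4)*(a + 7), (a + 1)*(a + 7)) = a + 7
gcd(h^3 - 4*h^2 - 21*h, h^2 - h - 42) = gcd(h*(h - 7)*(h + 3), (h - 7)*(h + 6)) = h - 7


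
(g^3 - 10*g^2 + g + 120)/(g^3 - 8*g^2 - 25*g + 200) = (g + 3)/(g + 5)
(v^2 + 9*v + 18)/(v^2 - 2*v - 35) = (v^2 + 9*v + 18)/(v^2 - 2*v - 35)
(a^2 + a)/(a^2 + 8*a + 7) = a/(a + 7)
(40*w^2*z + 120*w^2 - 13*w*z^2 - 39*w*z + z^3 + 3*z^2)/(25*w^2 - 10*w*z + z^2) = (-8*w*z - 24*w + z^2 + 3*z)/(-5*w + z)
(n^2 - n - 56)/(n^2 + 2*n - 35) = (n - 8)/(n - 5)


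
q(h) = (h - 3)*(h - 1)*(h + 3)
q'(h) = (h - 3)*(h - 1) + (h - 3)*(h + 3) + (h - 1)*(h + 3)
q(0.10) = 8.09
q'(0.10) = -9.17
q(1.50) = -3.38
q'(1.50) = -5.25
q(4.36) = 33.63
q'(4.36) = 39.31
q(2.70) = -2.91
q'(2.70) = 7.47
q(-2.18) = 13.51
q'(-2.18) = 9.62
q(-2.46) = 10.20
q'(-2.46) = 14.07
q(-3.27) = -7.23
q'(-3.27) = 29.62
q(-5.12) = -105.35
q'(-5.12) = 79.88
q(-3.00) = 0.00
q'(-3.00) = 24.00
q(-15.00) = -3456.00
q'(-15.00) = 696.00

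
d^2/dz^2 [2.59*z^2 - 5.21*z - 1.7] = 5.18000000000000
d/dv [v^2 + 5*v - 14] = 2*v + 5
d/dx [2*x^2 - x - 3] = 4*x - 1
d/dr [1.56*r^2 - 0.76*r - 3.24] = 3.12*r - 0.76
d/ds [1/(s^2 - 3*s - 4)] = (3 - 2*s)/(-s^2 + 3*s + 4)^2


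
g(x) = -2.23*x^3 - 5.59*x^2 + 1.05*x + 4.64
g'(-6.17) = -184.65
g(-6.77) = 433.27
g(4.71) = -347.43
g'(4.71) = -200.02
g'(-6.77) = -229.88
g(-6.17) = 309.15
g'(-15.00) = -1336.50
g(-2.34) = 0.15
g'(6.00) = -306.87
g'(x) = -6.69*x^2 - 11.18*x + 1.05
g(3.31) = -134.00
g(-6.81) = 442.53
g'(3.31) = -109.25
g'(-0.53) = 5.10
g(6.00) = -671.98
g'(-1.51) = 2.68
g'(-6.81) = -233.07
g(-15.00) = 6257.39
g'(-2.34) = -9.42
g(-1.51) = -2.01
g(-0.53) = 2.85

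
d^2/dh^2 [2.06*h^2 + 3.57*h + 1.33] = 4.12000000000000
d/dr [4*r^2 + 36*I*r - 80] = 8*r + 36*I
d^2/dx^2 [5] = 0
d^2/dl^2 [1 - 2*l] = 0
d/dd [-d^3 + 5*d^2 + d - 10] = -3*d^2 + 10*d + 1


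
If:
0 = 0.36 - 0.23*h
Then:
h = 1.57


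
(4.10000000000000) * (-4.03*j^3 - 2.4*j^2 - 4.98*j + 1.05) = -16.523*j^3 - 9.84*j^2 - 20.418*j + 4.305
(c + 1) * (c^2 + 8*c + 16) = c^3 + 9*c^2 + 24*c + 16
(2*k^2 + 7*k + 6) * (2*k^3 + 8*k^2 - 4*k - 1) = 4*k^5 + 30*k^4 + 60*k^3 + 18*k^2 - 31*k - 6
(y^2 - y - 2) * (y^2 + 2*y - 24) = y^4 + y^3 - 28*y^2 + 20*y + 48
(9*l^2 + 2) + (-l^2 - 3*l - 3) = 8*l^2 - 3*l - 1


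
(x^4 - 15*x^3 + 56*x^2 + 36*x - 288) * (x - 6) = x^5 - 21*x^4 + 146*x^3 - 300*x^2 - 504*x + 1728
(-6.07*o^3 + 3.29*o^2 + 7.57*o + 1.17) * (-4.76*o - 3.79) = 28.8932*o^4 + 7.3449*o^3 - 48.5023*o^2 - 34.2595*o - 4.4343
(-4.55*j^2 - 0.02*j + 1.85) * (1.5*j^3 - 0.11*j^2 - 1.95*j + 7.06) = -6.825*j^5 + 0.4705*j^4 + 11.6497*j^3 - 32.2875*j^2 - 3.7487*j + 13.061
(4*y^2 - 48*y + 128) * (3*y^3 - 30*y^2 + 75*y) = 12*y^5 - 264*y^4 + 2124*y^3 - 7440*y^2 + 9600*y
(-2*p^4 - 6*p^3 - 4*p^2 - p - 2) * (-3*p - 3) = 6*p^5 + 24*p^4 + 30*p^3 + 15*p^2 + 9*p + 6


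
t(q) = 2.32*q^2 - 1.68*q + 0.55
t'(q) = 4.64*q - 1.68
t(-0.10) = 0.74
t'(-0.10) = -2.14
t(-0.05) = 0.64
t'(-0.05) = -1.91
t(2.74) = 13.36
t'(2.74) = 11.03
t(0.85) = 0.80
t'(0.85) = 2.26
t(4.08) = 32.32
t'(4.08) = 17.25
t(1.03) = 1.28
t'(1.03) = 3.10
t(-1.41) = 7.53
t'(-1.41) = -8.22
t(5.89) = 71.14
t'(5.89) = 25.65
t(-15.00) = 547.75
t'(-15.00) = -71.28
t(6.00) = 73.99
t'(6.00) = 26.16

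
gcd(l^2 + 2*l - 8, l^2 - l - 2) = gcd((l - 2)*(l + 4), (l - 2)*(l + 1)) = l - 2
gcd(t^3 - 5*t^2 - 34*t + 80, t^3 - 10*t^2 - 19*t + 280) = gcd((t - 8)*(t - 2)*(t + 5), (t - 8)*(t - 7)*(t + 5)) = t^2 - 3*t - 40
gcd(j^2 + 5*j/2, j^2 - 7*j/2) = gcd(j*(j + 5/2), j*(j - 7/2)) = j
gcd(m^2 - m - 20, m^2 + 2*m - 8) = m + 4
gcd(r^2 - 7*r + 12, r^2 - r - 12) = r - 4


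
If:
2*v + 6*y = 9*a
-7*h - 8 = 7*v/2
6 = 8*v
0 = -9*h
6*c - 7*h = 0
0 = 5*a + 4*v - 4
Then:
No Solution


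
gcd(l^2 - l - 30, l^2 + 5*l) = l + 5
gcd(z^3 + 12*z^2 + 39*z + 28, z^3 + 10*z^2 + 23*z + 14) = z^2 + 8*z + 7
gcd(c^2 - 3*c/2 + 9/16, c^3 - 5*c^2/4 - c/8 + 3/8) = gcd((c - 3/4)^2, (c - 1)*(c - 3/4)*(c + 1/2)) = c - 3/4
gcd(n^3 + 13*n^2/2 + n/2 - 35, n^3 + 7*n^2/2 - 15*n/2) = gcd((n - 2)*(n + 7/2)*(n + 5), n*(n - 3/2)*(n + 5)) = n + 5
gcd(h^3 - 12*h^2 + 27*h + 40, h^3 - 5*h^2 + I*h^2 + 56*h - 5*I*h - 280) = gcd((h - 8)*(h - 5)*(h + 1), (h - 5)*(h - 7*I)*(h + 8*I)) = h - 5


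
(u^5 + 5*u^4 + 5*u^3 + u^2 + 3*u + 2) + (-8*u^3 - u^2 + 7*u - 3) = u^5 + 5*u^4 - 3*u^3 + 10*u - 1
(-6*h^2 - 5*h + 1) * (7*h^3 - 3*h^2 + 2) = -42*h^5 - 17*h^4 + 22*h^3 - 15*h^2 - 10*h + 2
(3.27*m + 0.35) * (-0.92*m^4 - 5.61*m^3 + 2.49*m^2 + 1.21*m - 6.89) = -3.0084*m^5 - 18.6667*m^4 + 6.1788*m^3 + 4.8282*m^2 - 22.1068*m - 2.4115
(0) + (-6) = -6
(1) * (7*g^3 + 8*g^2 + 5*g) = 7*g^3 + 8*g^2 + 5*g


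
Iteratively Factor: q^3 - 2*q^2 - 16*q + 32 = (q - 2)*(q^2 - 16) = (q - 2)*(q + 4)*(q - 4)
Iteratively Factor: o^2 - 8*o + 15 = (o - 3)*(o - 5)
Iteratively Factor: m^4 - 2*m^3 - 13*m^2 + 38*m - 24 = (m - 1)*(m^3 - m^2 - 14*m + 24) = (m - 3)*(m - 1)*(m^2 + 2*m - 8) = (m - 3)*(m - 1)*(m + 4)*(m - 2)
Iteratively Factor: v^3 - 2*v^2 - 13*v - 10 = (v - 5)*(v^2 + 3*v + 2) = (v - 5)*(v + 2)*(v + 1)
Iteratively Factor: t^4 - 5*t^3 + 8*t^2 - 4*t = (t)*(t^3 - 5*t^2 + 8*t - 4) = t*(t - 2)*(t^2 - 3*t + 2) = t*(t - 2)^2*(t - 1)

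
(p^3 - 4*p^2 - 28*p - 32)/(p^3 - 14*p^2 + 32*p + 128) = (p + 2)/(p - 8)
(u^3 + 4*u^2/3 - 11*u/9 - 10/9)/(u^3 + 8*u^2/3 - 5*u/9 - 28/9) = (9*u^2 + 21*u + 10)/(9*u^2 + 33*u + 28)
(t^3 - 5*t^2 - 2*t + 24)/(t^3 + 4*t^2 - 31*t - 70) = (t^2 - 7*t + 12)/(t^2 + 2*t - 35)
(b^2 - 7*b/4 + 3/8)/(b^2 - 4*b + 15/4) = (4*b - 1)/(2*(2*b - 5))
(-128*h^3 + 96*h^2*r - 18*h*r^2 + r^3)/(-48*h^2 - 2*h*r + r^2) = (16*h^2 - 10*h*r + r^2)/(6*h + r)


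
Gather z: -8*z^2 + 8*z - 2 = -8*z^2 + 8*z - 2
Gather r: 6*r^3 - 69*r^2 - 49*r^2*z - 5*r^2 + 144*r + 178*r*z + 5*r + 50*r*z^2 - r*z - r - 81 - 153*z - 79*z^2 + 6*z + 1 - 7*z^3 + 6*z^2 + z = 6*r^3 + r^2*(-49*z - 74) + r*(50*z^2 + 177*z + 148) - 7*z^3 - 73*z^2 - 146*z - 80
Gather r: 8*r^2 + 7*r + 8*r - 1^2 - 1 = 8*r^2 + 15*r - 2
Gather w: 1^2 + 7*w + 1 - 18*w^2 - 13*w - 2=-18*w^2 - 6*w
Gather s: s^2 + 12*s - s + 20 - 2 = s^2 + 11*s + 18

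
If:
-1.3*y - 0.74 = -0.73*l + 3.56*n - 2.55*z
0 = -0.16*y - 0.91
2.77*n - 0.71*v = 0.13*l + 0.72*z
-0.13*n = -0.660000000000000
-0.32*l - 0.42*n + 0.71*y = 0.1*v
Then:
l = -23.27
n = 5.08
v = 12.77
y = -5.69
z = 11.14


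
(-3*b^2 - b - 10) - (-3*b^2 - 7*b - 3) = 6*b - 7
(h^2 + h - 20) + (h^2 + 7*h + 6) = 2*h^2 + 8*h - 14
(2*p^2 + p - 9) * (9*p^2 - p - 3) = 18*p^4 + 7*p^3 - 88*p^2 + 6*p + 27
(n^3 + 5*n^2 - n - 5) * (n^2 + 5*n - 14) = n^5 + 10*n^4 + 10*n^3 - 80*n^2 - 11*n + 70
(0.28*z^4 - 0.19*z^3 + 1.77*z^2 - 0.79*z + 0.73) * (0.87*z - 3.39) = 0.2436*z^5 - 1.1145*z^4 + 2.184*z^3 - 6.6876*z^2 + 3.3132*z - 2.4747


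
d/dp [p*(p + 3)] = 2*p + 3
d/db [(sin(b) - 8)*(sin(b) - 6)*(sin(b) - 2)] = (3*sin(b)^2 - 32*sin(b) + 76)*cos(b)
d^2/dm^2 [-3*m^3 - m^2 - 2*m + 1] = -18*m - 2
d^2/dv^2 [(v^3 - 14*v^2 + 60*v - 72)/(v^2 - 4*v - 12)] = 64/(v^3 + 6*v^2 + 12*v + 8)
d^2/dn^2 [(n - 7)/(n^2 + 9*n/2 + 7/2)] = 4*((5 - 6*n)*(2*n^2 + 9*n + 7) + (n - 7)*(4*n + 9)^2)/(2*n^2 + 9*n + 7)^3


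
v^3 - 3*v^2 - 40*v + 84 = (v - 7)*(v - 2)*(v + 6)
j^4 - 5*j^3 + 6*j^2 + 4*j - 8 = (j - 2)^3*(j + 1)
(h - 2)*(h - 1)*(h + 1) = h^3 - 2*h^2 - h + 2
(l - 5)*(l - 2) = l^2 - 7*l + 10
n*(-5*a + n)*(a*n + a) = -5*a^2*n^2 - 5*a^2*n + a*n^3 + a*n^2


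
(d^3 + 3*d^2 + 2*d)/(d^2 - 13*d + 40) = d*(d^2 + 3*d + 2)/(d^2 - 13*d + 40)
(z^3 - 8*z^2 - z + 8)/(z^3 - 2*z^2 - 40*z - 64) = (z^2 - 1)/(z^2 + 6*z + 8)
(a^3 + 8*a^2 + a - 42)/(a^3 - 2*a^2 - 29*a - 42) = (a^2 + 5*a - 14)/(a^2 - 5*a - 14)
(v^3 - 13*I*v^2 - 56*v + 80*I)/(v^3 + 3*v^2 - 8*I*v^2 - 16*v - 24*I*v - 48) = (v - 5*I)/(v + 3)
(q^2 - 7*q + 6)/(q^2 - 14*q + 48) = (q - 1)/(q - 8)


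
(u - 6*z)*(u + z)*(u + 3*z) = u^3 - 2*u^2*z - 21*u*z^2 - 18*z^3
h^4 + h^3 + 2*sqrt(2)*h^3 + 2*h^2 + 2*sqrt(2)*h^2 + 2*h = h*(h + 1)*(h + sqrt(2))^2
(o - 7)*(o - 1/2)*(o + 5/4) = o^3 - 25*o^2/4 - 47*o/8 + 35/8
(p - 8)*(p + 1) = p^2 - 7*p - 8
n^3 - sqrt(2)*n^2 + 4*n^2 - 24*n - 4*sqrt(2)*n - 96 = (n + 4)*(n - 4*sqrt(2))*(n + 3*sqrt(2))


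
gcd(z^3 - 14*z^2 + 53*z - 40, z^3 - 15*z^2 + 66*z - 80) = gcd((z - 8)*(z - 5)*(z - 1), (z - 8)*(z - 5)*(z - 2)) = z^2 - 13*z + 40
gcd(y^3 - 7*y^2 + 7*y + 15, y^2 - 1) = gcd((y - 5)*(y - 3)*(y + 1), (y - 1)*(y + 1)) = y + 1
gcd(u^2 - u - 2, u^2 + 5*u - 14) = u - 2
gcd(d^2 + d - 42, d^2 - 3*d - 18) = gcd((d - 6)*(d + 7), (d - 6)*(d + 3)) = d - 6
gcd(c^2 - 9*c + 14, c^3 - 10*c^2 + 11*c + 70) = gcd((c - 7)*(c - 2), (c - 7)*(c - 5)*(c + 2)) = c - 7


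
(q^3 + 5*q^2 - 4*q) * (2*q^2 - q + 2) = 2*q^5 + 9*q^4 - 11*q^3 + 14*q^2 - 8*q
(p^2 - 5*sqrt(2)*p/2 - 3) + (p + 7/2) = p^2 - 5*sqrt(2)*p/2 + p + 1/2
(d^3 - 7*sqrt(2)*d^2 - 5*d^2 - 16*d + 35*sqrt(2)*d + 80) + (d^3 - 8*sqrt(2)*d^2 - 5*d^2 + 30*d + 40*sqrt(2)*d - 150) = 2*d^3 - 15*sqrt(2)*d^2 - 10*d^2 + 14*d + 75*sqrt(2)*d - 70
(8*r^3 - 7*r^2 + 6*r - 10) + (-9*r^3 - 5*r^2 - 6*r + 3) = -r^3 - 12*r^2 - 7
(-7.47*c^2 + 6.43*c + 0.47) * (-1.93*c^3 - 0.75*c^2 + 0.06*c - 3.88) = 14.4171*c^5 - 6.8074*c^4 - 6.1778*c^3 + 29.0169*c^2 - 24.9202*c - 1.8236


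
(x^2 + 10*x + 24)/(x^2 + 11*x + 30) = (x + 4)/(x + 5)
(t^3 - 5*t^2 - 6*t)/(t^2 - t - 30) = t*(t + 1)/(t + 5)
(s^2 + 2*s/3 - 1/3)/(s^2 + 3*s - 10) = (3*s^2 + 2*s - 1)/(3*(s^2 + 3*s - 10))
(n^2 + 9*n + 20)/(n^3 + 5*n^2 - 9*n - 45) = (n + 4)/(n^2 - 9)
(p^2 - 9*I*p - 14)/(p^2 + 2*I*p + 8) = (p - 7*I)/(p + 4*I)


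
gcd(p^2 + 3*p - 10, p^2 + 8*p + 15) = p + 5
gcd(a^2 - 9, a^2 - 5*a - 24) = a + 3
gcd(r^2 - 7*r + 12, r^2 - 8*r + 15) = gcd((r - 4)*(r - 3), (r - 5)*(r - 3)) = r - 3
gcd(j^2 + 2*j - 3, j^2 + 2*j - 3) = j^2 + 2*j - 3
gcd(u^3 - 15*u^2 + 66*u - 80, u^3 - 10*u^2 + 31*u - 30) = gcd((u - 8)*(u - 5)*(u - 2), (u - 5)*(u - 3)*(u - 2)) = u^2 - 7*u + 10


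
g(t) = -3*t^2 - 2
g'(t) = -6*t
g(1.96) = -13.52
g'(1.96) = -11.76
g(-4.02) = -50.48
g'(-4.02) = 24.12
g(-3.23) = -33.30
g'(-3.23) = 19.38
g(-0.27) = -2.22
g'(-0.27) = 1.62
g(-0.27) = -2.22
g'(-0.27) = 1.62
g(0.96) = -4.76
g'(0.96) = -5.76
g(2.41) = -19.42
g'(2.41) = -14.46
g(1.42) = -8.05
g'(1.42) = -8.52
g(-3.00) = -29.00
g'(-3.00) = 18.00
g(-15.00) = -677.00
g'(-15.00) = 90.00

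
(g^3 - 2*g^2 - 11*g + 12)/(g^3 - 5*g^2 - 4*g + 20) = (g^3 - 2*g^2 - 11*g + 12)/(g^3 - 5*g^2 - 4*g + 20)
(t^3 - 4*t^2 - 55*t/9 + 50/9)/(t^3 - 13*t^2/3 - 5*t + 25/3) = (t - 2/3)/(t - 1)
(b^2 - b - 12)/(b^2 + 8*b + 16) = (b^2 - b - 12)/(b^2 + 8*b + 16)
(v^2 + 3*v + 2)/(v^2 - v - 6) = (v + 1)/(v - 3)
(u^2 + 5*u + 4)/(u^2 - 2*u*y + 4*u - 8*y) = (-u - 1)/(-u + 2*y)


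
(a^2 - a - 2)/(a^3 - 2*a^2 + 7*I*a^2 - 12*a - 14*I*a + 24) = (a + 1)/(a^2 + 7*I*a - 12)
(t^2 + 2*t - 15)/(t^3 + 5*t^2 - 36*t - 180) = (t - 3)/(t^2 - 36)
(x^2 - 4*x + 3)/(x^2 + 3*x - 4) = (x - 3)/(x + 4)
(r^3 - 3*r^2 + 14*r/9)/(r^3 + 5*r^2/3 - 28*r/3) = (r - 2/3)/(r + 4)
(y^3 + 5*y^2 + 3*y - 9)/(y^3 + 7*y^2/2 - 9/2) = 2*(y + 3)/(2*y + 3)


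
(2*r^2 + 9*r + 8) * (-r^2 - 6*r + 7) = -2*r^4 - 21*r^3 - 48*r^2 + 15*r + 56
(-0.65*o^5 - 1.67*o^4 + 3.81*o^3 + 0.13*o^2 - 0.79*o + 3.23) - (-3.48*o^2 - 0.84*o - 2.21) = -0.65*o^5 - 1.67*o^4 + 3.81*o^3 + 3.61*o^2 + 0.0499999999999999*o + 5.44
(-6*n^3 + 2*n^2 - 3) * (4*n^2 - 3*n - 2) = -24*n^5 + 26*n^4 + 6*n^3 - 16*n^2 + 9*n + 6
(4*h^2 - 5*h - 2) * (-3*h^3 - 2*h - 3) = -12*h^5 + 15*h^4 - 2*h^3 - 2*h^2 + 19*h + 6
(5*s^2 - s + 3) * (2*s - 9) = 10*s^3 - 47*s^2 + 15*s - 27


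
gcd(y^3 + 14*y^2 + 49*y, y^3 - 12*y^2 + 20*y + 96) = 1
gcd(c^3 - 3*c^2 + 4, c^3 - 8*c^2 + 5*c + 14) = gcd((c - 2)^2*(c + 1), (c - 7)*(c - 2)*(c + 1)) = c^2 - c - 2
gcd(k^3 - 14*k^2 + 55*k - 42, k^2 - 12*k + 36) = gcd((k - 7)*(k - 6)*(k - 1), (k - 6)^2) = k - 6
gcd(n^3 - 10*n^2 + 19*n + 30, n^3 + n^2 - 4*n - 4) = n + 1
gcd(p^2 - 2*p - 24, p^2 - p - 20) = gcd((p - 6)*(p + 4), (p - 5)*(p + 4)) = p + 4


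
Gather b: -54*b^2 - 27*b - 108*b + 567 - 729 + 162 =-54*b^2 - 135*b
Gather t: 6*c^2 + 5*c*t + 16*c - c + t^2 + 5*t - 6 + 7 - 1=6*c^2 + 15*c + t^2 + t*(5*c + 5)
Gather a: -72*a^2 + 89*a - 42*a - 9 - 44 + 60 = -72*a^2 + 47*a + 7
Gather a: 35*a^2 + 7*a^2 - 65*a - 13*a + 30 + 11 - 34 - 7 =42*a^2 - 78*a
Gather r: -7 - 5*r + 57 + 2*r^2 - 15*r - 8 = 2*r^2 - 20*r + 42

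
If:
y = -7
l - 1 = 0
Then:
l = 1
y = -7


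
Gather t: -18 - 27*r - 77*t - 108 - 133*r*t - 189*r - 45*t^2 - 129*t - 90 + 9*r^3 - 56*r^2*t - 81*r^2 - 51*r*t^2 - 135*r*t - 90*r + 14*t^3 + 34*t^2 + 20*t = 9*r^3 - 81*r^2 - 306*r + 14*t^3 + t^2*(-51*r - 11) + t*(-56*r^2 - 268*r - 186) - 216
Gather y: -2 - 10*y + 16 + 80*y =70*y + 14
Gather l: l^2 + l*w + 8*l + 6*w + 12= l^2 + l*(w + 8) + 6*w + 12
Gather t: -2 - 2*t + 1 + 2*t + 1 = 0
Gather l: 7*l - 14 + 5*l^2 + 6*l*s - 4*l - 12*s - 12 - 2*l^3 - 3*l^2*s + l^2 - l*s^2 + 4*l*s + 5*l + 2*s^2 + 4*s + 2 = -2*l^3 + l^2*(6 - 3*s) + l*(-s^2 + 10*s + 8) + 2*s^2 - 8*s - 24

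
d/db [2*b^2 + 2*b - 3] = 4*b + 2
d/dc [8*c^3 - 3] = 24*c^2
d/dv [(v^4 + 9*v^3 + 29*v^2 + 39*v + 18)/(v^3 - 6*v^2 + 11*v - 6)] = (v^6 - 12*v^5 - 50*v^4 + 96*v^3 + 337*v^2 - 132*v - 432)/(v^6 - 12*v^5 + 58*v^4 - 144*v^3 + 193*v^2 - 132*v + 36)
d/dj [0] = 0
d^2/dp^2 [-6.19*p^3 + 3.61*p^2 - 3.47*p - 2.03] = 7.22 - 37.14*p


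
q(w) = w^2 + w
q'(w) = 2*w + 1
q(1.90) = 5.51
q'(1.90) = 4.80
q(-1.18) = 0.21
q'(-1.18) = -1.36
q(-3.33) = 7.76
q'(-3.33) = -5.66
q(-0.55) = -0.25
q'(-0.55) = -0.10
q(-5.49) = 24.65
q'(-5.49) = -9.98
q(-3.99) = 11.93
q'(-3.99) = -6.98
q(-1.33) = 0.44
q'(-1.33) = -1.66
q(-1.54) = 0.83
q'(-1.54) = -2.08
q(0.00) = 0.00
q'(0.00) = 1.00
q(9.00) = 90.00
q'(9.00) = 19.00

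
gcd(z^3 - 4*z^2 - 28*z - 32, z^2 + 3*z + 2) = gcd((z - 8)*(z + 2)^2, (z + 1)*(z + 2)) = z + 2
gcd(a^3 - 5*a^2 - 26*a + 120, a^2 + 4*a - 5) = a + 5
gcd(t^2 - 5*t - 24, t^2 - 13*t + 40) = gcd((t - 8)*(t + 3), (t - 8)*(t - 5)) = t - 8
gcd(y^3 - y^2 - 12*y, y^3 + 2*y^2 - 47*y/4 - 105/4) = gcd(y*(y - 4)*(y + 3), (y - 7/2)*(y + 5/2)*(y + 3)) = y + 3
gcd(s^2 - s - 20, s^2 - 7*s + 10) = s - 5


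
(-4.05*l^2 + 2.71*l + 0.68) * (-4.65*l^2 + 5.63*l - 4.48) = 18.8325*l^4 - 35.403*l^3 + 30.2393*l^2 - 8.3124*l - 3.0464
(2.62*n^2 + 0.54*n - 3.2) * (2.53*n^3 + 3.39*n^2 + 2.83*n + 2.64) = 6.6286*n^5 + 10.248*n^4 + 1.1492*n^3 - 2.403*n^2 - 7.6304*n - 8.448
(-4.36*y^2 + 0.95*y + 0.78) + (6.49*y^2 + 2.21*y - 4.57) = 2.13*y^2 + 3.16*y - 3.79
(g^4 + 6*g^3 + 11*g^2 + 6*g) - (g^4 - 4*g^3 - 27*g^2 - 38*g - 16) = 10*g^3 + 38*g^2 + 44*g + 16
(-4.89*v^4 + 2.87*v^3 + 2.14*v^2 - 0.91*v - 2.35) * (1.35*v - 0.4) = -6.6015*v^5 + 5.8305*v^4 + 1.741*v^3 - 2.0845*v^2 - 2.8085*v + 0.94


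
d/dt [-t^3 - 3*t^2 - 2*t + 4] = -3*t^2 - 6*t - 2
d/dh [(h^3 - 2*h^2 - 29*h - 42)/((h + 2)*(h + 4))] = (h^2 + 8*h + 5)/(h^2 + 8*h + 16)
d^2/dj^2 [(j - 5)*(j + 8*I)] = 2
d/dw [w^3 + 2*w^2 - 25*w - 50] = 3*w^2 + 4*w - 25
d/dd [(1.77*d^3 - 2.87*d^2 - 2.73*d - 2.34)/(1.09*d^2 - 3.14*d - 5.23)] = (1.9293*d^4 - 11.1156*d^3 - 15.7838*d^2 + 35.1214*d + 6.9303)/(1.1881*d^4 - 6.8452*d^3 - 1.5418*d^2 + 32.8444*d + 27.3529)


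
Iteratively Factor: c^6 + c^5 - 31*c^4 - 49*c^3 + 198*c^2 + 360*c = (c + 2)*(c^5 - c^4 - 29*c^3 + 9*c^2 + 180*c) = (c - 3)*(c + 2)*(c^4 + 2*c^3 - 23*c^2 - 60*c) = (c - 3)*(c + 2)*(c + 4)*(c^3 - 2*c^2 - 15*c) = (c - 5)*(c - 3)*(c + 2)*(c + 4)*(c^2 + 3*c) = (c - 5)*(c - 3)*(c + 2)*(c + 3)*(c + 4)*(c)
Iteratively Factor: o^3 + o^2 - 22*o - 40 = (o + 4)*(o^2 - 3*o - 10) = (o + 2)*(o + 4)*(o - 5)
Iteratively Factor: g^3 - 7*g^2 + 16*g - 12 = (g - 2)*(g^2 - 5*g + 6) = (g - 3)*(g - 2)*(g - 2)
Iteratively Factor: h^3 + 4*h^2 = (h)*(h^2 + 4*h) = h*(h + 4)*(h)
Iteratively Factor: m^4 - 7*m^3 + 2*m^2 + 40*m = (m - 4)*(m^3 - 3*m^2 - 10*m) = (m - 5)*(m - 4)*(m^2 + 2*m) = (m - 5)*(m - 4)*(m + 2)*(m)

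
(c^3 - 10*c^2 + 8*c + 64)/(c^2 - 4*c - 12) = (c^2 - 12*c + 32)/(c - 6)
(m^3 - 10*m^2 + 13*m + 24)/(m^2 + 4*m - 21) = (m^2 - 7*m - 8)/(m + 7)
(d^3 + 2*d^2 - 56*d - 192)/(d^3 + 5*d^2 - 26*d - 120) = (d - 8)/(d - 5)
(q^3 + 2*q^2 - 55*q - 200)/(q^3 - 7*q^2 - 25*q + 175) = (q^2 - 3*q - 40)/(q^2 - 12*q + 35)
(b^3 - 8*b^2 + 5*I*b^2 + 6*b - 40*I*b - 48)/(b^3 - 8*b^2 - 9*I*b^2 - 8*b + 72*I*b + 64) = (b + 6*I)/(b - 8*I)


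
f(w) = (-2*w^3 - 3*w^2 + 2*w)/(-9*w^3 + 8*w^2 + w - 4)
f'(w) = (-6*w^2 - 6*w + 2)/(-9*w^3 + 8*w^2 + w - 4) + (27*w^2 - 16*w - 1)*(-2*w^3 - 3*w^2 + 2*w)/(-9*w^3 + 8*w^2 + w - 4)^2 = (-43*w^4 + 32*w^3 + 5*w^2 + 24*w - 8)/(81*w^6 - 144*w^5 + 46*w^4 + 88*w^3 - 63*w^2 - 8*w + 16)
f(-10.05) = 0.17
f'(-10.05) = -0.00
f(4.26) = 0.36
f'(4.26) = -0.04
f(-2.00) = 0.00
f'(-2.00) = -0.10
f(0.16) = -0.06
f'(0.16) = -0.29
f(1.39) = 0.74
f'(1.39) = -0.31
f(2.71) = 0.46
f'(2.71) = -0.11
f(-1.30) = -0.12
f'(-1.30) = -0.29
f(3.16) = 0.42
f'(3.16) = -0.08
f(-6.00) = 0.14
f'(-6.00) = -0.01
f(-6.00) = 0.14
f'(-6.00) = -0.01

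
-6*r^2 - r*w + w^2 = (-3*r + w)*(2*r + w)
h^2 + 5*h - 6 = (h - 1)*(h + 6)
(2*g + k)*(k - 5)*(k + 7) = 2*g*k^2 + 4*g*k - 70*g + k^3 + 2*k^2 - 35*k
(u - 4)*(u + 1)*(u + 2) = u^3 - u^2 - 10*u - 8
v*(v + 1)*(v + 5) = v^3 + 6*v^2 + 5*v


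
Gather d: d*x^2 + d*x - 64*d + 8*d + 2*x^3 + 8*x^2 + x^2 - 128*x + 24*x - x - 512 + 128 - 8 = d*(x^2 + x - 56) + 2*x^3 + 9*x^2 - 105*x - 392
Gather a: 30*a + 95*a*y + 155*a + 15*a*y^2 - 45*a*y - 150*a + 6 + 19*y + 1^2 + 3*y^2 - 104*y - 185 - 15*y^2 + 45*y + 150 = a*(15*y^2 + 50*y + 35) - 12*y^2 - 40*y - 28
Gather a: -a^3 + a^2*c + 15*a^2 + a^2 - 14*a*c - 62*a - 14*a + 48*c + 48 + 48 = -a^3 + a^2*(c + 16) + a*(-14*c - 76) + 48*c + 96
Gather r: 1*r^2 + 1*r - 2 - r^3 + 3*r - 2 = -r^3 + r^2 + 4*r - 4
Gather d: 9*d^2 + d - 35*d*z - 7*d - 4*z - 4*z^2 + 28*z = 9*d^2 + d*(-35*z - 6) - 4*z^2 + 24*z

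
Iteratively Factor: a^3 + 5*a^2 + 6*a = (a + 2)*(a^2 + 3*a) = a*(a + 2)*(a + 3)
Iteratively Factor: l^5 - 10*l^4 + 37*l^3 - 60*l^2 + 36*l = (l - 3)*(l^4 - 7*l^3 + 16*l^2 - 12*l) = (l - 3)*(l - 2)*(l^3 - 5*l^2 + 6*l) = l*(l - 3)*(l - 2)*(l^2 - 5*l + 6) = l*(l - 3)*(l - 2)^2*(l - 3)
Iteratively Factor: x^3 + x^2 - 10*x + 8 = (x + 4)*(x^2 - 3*x + 2) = (x - 2)*(x + 4)*(x - 1)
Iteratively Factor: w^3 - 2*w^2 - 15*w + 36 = (w - 3)*(w^2 + w - 12) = (w - 3)^2*(w + 4)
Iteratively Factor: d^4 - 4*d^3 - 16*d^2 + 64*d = (d + 4)*(d^3 - 8*d^2 + 16*d) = d*(d + 4)*(d^2 - 8*d + 16) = d*(d - 4)*(d + 4)*(d - 4)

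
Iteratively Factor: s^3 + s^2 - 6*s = (s - 2)*(s^2 + 3*s) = (s - 2)*(s + 3)*(s)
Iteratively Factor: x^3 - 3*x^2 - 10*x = (x + 2)*(x^2 - 5*x) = (x - 5)*(x + 2)*(x)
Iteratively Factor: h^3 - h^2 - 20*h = (h)*(h^2 - h - 20) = h*(h + 4)*(h - 5)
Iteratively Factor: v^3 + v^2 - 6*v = (v)*(v^2 + v - 6) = v*(v - 2)*(v + 3)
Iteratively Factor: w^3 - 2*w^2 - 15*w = (w)*(w^2 - 2*w - 15) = w*(w - 5)*(w + 3)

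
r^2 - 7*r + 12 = (r - 4)*(r - 3)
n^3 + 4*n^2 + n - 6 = (n - 1)*(n + 2)*(n + 3)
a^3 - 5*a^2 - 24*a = a*(a - 8)*(a + 3)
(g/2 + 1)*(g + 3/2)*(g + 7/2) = g^3/2 + 7*g^2/2 + 61*g/8 + 21/4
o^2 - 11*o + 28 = (o - 7)*(o - 4)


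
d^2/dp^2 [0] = 0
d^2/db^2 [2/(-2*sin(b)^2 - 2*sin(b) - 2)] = (4*sin(b)^3 + 3*sin(b)^2 - 9*sin(b) - 7)*sin(b)/(sin(b)^2 + sin(b) + 1)^3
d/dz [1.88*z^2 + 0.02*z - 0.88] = 3.76*z + 0.02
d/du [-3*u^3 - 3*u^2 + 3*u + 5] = -9*u^2 - 6*u + 3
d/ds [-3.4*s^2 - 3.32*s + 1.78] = -6.8*s - 3.32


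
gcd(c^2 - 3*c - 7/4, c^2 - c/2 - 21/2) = c - 7/2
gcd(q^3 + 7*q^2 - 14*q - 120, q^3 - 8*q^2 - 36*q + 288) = q + 6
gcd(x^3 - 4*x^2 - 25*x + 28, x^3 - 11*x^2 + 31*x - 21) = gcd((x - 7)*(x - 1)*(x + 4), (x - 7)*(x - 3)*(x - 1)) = x^2 - 8*x + 7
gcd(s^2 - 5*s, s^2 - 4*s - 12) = 1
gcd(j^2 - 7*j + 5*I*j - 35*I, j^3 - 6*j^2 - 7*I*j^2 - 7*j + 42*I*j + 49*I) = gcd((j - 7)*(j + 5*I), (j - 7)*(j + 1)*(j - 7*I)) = j - 7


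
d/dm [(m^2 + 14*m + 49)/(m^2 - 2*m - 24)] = 2*(-8*m^2 - 73*m - 119)/(m^4 - 4*m^3 - 44*m^2 + 96*m + 576)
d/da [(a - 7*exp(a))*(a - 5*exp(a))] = -12*a*exp(a) + 2*a + 70*exp(2*a) - 12*exp(a)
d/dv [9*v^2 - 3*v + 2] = 18*v - 3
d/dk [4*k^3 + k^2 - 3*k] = 12*k^2 + 2*k - 3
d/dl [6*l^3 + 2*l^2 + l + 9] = 18*l^2 + 4*l + 1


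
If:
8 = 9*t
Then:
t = 8/9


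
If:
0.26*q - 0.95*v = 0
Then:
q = 3.65384615384615*v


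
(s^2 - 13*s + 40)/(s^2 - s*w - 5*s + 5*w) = (s - 8)/(s - w)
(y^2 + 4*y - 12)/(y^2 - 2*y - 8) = (-y^2 - 4*y + 12)/(-y^2 + 2*y + 8)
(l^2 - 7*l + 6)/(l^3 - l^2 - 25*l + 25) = (l - 6)/(l^2 - 25)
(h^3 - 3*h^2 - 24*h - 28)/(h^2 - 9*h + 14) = (h^2 + 4*h + 4)/(h - 2)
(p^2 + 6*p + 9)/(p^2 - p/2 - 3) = 2*(p^2 + 6*p + 9)/(2*p^2 - p - 6)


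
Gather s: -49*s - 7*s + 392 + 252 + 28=672 - 56*s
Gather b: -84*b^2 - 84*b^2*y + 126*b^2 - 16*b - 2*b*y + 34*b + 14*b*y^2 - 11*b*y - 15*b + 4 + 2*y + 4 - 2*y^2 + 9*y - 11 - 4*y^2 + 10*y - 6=b^2*(42 - 84*y) + b*(14*y^2 - 13*y + 3) - 6*y^2 + 21*y - 9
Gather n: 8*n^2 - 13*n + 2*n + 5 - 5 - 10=8*n^2 - 11*n - 10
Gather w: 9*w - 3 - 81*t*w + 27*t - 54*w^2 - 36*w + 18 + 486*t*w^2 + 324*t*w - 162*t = -135*t + w^2*(486*t - 54) + w*(243*t - 27) + 15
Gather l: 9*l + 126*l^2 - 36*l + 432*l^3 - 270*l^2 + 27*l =432*l^3 - 144*l^2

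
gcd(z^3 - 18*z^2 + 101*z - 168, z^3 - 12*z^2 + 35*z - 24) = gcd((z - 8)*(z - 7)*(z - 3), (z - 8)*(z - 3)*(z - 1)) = z^2 - 11*z + 24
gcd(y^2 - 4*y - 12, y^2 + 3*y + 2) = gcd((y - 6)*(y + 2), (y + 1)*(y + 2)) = y + 2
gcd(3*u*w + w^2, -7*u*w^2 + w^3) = w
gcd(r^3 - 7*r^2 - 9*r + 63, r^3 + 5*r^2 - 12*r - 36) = r - 3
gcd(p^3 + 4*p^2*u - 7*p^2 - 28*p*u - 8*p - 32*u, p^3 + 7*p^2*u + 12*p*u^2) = p + 4*u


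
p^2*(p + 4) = p^3 + 4*p^2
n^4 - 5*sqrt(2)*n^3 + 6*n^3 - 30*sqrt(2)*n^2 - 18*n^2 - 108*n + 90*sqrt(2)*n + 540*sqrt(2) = (n + 6)*(n - 5*sqrt(2))*(n - 3*sqrt(2))*(n + 3*sqrt(2))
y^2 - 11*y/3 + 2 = (y - 3)*(y - 2/3)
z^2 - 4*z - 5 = (z - 5)*(z + 1)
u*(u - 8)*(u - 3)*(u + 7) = u^4 - 4*u^3 - 53*u^2 + 168*u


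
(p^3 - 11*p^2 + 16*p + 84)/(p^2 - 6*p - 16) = (p^2 - 13*p + 42)/(p - 8)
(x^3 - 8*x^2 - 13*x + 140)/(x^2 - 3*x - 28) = x - 5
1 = 1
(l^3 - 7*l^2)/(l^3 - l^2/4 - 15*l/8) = 8*l*(7 - l)/(-8*l^2 + 2*l + 15)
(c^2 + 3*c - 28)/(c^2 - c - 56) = (c - 4)/(c - 8)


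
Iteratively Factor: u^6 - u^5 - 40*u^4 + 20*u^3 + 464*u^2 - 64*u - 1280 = (u - 2)*(u^5 + u^4 - 38*u^3 - 56*u^2 + 352*u + 640) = (u - 2)*(u + 4)*(u^4 - 3*u^3 - 26*u^2 + 48*u + 160) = (u - 2)*(u + 2)*(u + 4)*(u^3 - 5*u^2 - 16*u + 80) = (u - 5)*(u - 2)*(u + 2)*(u + 4)*(u^2 - 16) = (u - 5)*(u - 2)*(u + 2)*(u + 4)^2*(u - 4)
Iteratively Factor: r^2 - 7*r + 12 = (r - 3)*(r - 4)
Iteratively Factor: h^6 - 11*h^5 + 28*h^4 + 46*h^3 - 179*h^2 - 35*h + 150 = (h - 3)*(h^5 - 8*h^4 + 4*h^3 + 58*h^2 - 5*h - 50) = (h - 3)*(h - 1)*(h^4 - 7*h^3 - 3*h^2 + 55*h + 50) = (h - 3)*(h - 1)*(h + 2)*(h^3 - 9*h^2 + 15*h + 25) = (h - 5)*(h - 3)*(h - 1)*(h + 2)*(h^2 - 4*h - 5) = (h - 5)^2*(h - 3)*(h - 1)*(h + 2)*(h + 1)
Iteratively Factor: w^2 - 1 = (w + 1)*(w - 1)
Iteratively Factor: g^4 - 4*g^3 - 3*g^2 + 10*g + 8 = (g + 1)*(g^3 - 5*g^2 + 2*g + 8) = (g - 4)*(g + 1)*(g^2 - g - 2) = (g - 4)*(g - 2)*(g + 1)*(g + 1)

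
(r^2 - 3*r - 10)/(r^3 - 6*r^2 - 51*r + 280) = (r + 2)/(r^2 - r - 56)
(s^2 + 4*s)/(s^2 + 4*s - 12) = s*(s + 4)/(s^2 + 4*s - 12)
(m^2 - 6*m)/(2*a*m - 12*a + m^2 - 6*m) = m/(2*a + m)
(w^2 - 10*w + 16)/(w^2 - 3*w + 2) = (w - 8)/(w - 1)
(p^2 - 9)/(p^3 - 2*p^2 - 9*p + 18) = 1/(p - 2)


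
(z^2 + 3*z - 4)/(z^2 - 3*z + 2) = (z + 4)/(z - 2)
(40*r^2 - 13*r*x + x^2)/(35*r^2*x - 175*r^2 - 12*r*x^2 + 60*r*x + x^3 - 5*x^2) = (-8*r + x)/(-7*r*x + 35*r + x^2 - 5*x)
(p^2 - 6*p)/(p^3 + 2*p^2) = (p - 6)/(p*(p + 2))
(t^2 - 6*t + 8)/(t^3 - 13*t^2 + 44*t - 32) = (t - 2)/(t^2 - 9*t + 8)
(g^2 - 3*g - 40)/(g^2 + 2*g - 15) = (g - 8)/(g - 3)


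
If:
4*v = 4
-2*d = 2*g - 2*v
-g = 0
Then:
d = 1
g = 0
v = 1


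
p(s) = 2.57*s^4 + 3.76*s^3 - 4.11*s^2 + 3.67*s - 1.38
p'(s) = 10.28*s^3 + 11.28*s^2 - 8.22*s + 3.67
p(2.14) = 78.40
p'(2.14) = 138.48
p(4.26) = 1076.74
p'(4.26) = 968.09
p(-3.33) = 118.00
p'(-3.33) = -223.47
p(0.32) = -0.48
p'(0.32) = 2.53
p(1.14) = 7.37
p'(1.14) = 24.19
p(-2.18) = -9.82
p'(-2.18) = -31.31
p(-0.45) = -4.10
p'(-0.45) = 8.72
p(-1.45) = -15.44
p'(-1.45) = 7.97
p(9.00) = 19301.55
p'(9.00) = 8337.49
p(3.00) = 282.33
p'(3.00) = 358.09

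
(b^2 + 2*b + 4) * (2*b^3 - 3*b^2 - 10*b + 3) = 2*b^5 + b^4 - 8*b^3 - 29*b^2 - 34*b + 12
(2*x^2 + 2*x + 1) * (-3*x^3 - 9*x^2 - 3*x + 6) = -6*x^5 - 24*x^4 - 27*x^3 - 3*x^2 + 9*x + 6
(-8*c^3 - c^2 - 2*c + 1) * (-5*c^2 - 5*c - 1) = 40*c^5 + 45*c^4 + 23*c^3 + 6*c^2 - 3*c - 1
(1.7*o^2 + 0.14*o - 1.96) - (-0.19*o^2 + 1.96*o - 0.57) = 1.89*o^2 - 1.82*o - 1.39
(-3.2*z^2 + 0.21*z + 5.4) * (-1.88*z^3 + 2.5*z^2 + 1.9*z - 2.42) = 6.016*z^5 - 8.3948*z^4 - 15.707*z^3 + 21.643*z^2 + 9.7518*z - 13.068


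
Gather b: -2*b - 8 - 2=-2*b - 10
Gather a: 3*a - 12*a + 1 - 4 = -9*a - 3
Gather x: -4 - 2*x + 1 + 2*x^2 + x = 2*x^2 - x - 3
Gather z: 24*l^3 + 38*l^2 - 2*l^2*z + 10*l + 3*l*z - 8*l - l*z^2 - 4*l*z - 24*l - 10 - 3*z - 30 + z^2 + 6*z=24*l^3 + 38*l^2 - 22*l + z^2*(1 - l) + z*(-2*l^2 - l + 3) - 40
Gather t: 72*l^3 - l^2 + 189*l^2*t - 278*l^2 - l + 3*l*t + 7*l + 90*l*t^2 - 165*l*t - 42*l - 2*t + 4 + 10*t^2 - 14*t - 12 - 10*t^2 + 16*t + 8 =72*l^3 - 279*l^2 + 90*l*t^2 - 36*l + t*(189*l^2 - 162*l)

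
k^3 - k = k*(k - 1)*(k + 1)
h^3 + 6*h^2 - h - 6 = (h - 1)*(h + 1)*(h + 6)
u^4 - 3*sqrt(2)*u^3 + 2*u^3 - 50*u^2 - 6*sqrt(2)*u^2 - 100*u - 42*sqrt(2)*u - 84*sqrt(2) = (u + 2)*(u - 7*sqrt(2))*(u + sqrt(2))*(u + 3*sqrt(2))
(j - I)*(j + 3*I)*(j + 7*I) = j^3 + 9*I*j^2 - 11*j + 21*I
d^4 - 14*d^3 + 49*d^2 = d^2*(d - 7)^2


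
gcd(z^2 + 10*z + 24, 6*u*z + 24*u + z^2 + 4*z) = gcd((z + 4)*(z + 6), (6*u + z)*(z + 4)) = z + 4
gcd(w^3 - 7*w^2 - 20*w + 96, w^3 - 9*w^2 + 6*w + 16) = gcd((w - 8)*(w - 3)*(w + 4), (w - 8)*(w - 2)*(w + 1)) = w - 8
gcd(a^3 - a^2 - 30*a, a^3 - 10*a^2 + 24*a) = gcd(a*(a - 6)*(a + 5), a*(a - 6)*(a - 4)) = a^2 - 6*a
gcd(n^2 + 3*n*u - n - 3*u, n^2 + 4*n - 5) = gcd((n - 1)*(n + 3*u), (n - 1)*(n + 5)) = n - 1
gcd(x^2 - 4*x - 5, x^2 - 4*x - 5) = x^2 - 4*x - 5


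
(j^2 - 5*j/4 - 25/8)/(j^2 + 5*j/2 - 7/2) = (8*j^2 - 10*j - 25)/(4*(2*j^2 + 5*j - 7))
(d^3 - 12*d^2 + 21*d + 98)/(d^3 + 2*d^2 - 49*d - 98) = (d - 7)/(d + 7)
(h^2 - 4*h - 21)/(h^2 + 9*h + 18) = (h - 7)/(h + 6)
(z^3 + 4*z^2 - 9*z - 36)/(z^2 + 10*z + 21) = (z^2 + z - 12)/(z + 7)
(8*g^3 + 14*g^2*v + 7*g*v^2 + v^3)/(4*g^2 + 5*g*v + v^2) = 2*g + v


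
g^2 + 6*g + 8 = (g + 2)*(g + 4)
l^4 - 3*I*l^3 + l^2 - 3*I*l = l*(l - 3*I)*(l - I)*(l + I)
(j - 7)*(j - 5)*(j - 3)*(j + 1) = j^4 - 14*j^3 + 56*j^2 - 34*j - 105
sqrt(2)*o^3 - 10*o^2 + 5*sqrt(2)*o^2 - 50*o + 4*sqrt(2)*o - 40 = (o + 4)*(o - 5*sqrt(2))*(sqrt(2)*o + sqrt(2))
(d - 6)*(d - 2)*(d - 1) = d^3 - 9*d^2 + 20*d - 12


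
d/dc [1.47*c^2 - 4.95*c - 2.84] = 2.94*c - 4.95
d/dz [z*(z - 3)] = 2*z - 3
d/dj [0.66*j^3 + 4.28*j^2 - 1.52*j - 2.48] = 1.98*j^2 + 8.56*j - 1.52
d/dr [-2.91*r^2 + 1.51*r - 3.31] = 1.51 - 5.82*r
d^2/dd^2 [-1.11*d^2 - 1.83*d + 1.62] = -2.22000000000000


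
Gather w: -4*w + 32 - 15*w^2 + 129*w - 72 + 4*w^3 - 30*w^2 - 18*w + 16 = 4*w^3 - 45*w^2 + 107*w - 24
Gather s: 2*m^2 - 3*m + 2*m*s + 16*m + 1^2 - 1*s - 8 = 2*m^2 + 13*m + s*(2*m - 1) - 7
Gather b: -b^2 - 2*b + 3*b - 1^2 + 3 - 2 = -b^2 + b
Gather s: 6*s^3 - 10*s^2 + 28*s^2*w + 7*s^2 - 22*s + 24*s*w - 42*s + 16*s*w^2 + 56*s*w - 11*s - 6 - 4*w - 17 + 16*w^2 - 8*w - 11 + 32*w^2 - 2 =6*s^3 + s^2*(28*w - 3) + s*(16*w^2 + 80*w - 75) + 48*w^2 - 12*w - 36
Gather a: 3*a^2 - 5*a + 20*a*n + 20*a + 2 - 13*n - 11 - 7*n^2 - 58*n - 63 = 3*a^2 + a*(20*n + 15) - 7*n^2 - 71*n - 72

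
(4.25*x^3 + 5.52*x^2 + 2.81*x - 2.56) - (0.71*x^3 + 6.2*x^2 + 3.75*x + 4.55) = 3.54*x^3 - 0.680000000000001*x^2 - 0.94*x - 7.11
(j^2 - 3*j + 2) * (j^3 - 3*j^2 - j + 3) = j^5 - 6*j^4 + 10*j^3 - 11*j + 6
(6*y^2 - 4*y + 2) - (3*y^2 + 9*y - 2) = 3*y^2 - 13*y + 4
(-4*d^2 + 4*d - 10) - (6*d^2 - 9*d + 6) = -10*d^2 + 13*d - 16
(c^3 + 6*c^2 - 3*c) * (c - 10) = c^4 - 4*c^3 - 63*c^2 + 30*c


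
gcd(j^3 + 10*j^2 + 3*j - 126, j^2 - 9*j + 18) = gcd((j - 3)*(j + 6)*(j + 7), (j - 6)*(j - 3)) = j - 3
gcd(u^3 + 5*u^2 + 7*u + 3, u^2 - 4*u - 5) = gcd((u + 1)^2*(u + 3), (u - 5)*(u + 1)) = u + 1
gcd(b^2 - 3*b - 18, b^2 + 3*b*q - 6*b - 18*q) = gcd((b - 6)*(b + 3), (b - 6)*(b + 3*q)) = b - 6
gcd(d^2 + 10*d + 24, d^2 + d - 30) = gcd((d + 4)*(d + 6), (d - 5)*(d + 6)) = d + 6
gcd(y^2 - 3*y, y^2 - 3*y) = y^2 - 3*y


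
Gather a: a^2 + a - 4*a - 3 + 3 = a^2 - 3*a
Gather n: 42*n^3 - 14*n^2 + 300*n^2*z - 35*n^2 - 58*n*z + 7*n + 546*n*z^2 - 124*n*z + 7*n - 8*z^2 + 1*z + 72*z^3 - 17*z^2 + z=42*n^3 + n^2*(300*z - 49) + n*(546*z^2 - 182*z + 14) + 72*z^3 - 25*z^2 + 2*z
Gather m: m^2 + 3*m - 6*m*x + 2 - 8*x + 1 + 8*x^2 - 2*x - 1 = m^2 + m*(3 - 6*x) + 8*x^2 - 10*x + 2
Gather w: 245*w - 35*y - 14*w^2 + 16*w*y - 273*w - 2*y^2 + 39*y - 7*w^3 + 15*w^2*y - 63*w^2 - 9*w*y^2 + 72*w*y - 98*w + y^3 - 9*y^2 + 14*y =-7*w^3 + w^2*(15*y - 77) + w*(-9*y^2 + 88*y - 126) + y^3 - 11*y^2 + 18*y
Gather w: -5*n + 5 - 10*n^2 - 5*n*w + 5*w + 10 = -10*n^2 - 5*n + w*(5 - 5*n) + 15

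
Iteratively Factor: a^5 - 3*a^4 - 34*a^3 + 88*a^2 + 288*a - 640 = (a - 5)*(a^4 + 2*a^3 - 24*a^2 - 32*a + 128) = (a - 5)*(a + 4)*(a^3 - 2*a^2 - 16*a + 32) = (a - 5)*(a - 2)*(a + 4)*(a^2 - 16) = (a - 5)*(a - 4)*(a - 2)*(a + 4)*(a + 4)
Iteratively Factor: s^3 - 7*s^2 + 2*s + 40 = (s + 2)*(s^2 - 9*s + 20) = (s - 4)*(s + 2)*(s - 5)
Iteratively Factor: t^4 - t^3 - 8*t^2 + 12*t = (t)*(t^3 - t^2 - 8*t + 12) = t*(t - 2)*(t^2 + t - 6) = t*(t - 2)^2*(t + 3)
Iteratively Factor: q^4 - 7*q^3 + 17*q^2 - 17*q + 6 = (q - 2)*(q^3 - 5*q^2 + 7*q - 3) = (q - 2)*(q - 1)*(q^2 - 4*q + 3) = (q - 2)*(q - 1)^2*(q - 3)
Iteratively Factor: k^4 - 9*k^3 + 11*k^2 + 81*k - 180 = (k + 3)*(k^3 - 12*k^2 + 47*k - 60) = (k - 3)*(k + 3)*(k^2 - 9*k + 20) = (k - 4)*(k - 3)*(k + 3)*(k - 5)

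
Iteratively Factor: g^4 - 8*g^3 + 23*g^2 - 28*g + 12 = (g - 2)*(g^3 - 6*g^2 + 11*g - 6) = (g - 3)*(g - 2)*(g^2 - 3*g + 2) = (g - 3)*(g - 2)*(g - 1)*(g - 2)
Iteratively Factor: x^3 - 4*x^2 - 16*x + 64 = (x - 4)*(x^2 - 16) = (x - 4)*(x + 4)*(x - 4)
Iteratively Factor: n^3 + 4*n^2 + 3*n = (n)*(n^2 + 4*n + 3) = n*(n + 3)*(n + 1)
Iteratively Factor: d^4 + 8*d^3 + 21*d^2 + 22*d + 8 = (d + 2)*(d^3 + 6*d^2 + 9*d + 4) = (d + 1)*(d + 2)*(d^2 + 5*d + 4) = (d + 1)^2*(d + 2)*(d + 4)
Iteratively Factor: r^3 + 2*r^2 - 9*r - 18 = (r + 3)*(r^2 - r - 6) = (r + 2)*(r + 3)*(r - 3)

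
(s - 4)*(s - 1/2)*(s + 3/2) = s^3 - 3*s^2 - 19*s/4 + 3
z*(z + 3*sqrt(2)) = z^2 + 3*sqrt(2)*z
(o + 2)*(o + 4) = o^2 + 6*o + 8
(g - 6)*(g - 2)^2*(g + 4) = g^4 - 6*g^3 - 12*g^2 + 88*g - 96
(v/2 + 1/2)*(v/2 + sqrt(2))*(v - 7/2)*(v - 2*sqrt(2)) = v^4/4 - 5*v^3/8 - 23*v^2/8 + 5*v + 7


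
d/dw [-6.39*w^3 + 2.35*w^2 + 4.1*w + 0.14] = -19.17*w^2 + 4.7*w + 4.1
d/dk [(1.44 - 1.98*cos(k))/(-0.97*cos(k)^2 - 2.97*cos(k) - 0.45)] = (1.9206*cos(k)^2 - 2.7936*cos(k) - 5.1678)*sin(k)/(0.9409*cos(k)^4 + 5.7618*cos(k)^3 + 9.6939*cos(k)^2 + 2.673*cos(k) + 0.2025)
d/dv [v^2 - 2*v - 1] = 2*v - 2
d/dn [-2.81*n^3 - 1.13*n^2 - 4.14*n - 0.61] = -8.43*n^2 - 2.26*n - 4.14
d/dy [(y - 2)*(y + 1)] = 2*y - 1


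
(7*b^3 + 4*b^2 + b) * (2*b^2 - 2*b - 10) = 14*b^5 - 6*b^4 - 76*b^3 - 42*b^2 - 10*b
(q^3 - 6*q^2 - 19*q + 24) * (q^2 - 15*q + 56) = q^5 - 21*q^4 + 127*q^3 - 27*q^2 - 1424*q + 1344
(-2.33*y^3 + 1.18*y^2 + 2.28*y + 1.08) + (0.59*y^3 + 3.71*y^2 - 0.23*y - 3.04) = -1.74*y^3 + 4.89*y^2 + 2.05*y - 1.96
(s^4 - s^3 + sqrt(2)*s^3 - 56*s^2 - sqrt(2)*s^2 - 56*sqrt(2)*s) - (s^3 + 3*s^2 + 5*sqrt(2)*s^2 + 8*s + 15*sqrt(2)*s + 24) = s^4 - 2*s^3 + sqrt(2)*s^3 - 59*s^2 - 6*sqrt(2)*s^2 - 71*sqrt(2)*s - 8*s - 24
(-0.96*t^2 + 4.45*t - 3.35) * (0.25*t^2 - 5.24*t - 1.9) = -0.24*t^4 + 6.1429*t^3 - 22.3315*t^2 + 9.099*t + 6.365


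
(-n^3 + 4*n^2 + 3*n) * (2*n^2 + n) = -2*n^5 + 7*n^4 + 10*n^3 + 3*n^2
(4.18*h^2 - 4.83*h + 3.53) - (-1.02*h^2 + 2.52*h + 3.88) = 5.2*h^2 - 7.35*h - 0.35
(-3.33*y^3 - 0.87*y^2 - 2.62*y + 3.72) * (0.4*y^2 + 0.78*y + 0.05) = -1.332*y^5 - 2.9454*y^4 - 1.8931*y^3 - 0.5991*y^2 + 2.7706*y + 0.186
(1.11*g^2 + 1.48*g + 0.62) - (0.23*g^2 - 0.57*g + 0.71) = 0.88*g^2 + 2.05*g - 0.09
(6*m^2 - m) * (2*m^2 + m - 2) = 12*m^4 + 4*m^3 - 13*m^2 + 2*m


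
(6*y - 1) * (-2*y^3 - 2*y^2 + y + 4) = -12*y^4 - 10*y^3 + 8*y^2 + 23*y - 4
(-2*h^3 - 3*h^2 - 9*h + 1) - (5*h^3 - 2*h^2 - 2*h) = -7*h^3 - h^2 - 7*h + 1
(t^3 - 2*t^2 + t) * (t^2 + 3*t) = t^5 + t^4 - 5*t^3 + 3*t^2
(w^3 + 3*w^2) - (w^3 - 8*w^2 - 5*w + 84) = 11*w^2 + 5*w - 84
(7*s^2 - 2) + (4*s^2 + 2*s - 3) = 11*s^2 + 2*s - 5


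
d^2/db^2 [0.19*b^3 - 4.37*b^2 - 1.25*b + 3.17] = 1.14*b - 8.74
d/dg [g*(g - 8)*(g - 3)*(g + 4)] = 4*g^3 - 21*g^2 - 40*g + 96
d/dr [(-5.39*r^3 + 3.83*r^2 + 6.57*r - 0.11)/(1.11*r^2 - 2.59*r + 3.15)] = (-5.9829*r^4 + 27.9202*r^3 - 68.1479*r^2 + 24.3732*r + 20.4106)/(1.2321*r^4 - 5.7498*r^3 + 13.7011*r^2 - 16.317*r + 9.9225)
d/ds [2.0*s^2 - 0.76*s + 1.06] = 4.0*s - 0.76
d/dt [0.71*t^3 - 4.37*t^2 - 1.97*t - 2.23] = 2.13*t^2 - 8.74*t - 1.97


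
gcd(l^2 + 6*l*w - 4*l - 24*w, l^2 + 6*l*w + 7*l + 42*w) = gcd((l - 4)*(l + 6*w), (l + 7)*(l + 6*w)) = l + 6*w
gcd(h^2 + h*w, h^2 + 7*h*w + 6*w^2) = h + w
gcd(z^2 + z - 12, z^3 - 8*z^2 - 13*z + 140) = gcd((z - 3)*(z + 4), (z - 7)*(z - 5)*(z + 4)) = z + 4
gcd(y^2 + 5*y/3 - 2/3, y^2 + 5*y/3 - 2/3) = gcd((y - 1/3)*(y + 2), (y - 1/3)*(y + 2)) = y^2 + 5*y/3 - 2/3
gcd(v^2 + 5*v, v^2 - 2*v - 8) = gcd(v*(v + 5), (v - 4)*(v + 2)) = 1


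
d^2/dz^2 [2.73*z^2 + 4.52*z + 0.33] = 5.46000000000000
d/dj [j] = 1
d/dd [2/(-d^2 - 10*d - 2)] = 4*(d + 5)/(d^2 + 10*d + 2)^2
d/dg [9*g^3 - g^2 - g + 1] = 27*g^2 - 2*g - 1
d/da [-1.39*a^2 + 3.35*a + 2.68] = 3.35 - 2.78*a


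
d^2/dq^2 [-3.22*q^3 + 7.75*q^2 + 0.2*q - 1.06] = 15.5 - 19.32*q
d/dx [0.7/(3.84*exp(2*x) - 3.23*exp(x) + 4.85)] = (2.261 - 5.376*exp(x))*exp(x)/(3.84*exp(2*x) - 3.23*exp(x) + 4.85)^2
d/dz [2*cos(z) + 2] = -2*sin(z)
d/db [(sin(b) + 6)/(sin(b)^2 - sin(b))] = (-cos(b) - 12/tan(b) + 6*cos(b)/sin(b)^2)/(sin(b) - 1)^2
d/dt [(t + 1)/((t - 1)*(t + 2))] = (-t^2 - 2*t - 3)/(t^4 + 2*t^3 - 3*t^2 - 4*t + 4)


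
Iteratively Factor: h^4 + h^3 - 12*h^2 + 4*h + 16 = (h - 2)*(h^3 + 3*h^2 - 6*h - 8) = (h - 2)^2*(h^2 + 5*h + 4) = (h - 2)^2*(h + 4)*(h + 1)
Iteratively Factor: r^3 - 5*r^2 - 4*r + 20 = (r - 5)*(r^2 - 4) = (r - 5)*(r - 2)*(r + 2)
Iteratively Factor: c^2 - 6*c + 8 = (c - 2)*(c - 4)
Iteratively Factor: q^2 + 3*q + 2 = (q + 1)*(q + 2)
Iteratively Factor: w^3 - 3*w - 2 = (w - 2)*(w^2 + 2*w + 1) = (w - 2)*(w + 1)*(w + 1)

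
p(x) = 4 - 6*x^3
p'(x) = -18*x^2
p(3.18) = -188.94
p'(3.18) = -182.02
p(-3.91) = 362.66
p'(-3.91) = -275.19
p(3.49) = -251.05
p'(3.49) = -219.24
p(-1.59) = 28.12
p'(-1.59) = -45.51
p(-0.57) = 5.11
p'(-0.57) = -5.85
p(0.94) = -0.98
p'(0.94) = -15.90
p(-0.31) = 4.18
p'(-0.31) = -1.73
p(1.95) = -40.49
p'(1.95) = -68.44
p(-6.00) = 1300.00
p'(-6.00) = -648.00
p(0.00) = 4.00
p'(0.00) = 0.00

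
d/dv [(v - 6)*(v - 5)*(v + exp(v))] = (v - 6)*(v - 5)*(exp(v) + 1) + (v - 6)*(v + exp(v)) + (v - 5)*(v + exp(v))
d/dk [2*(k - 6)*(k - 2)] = 4*k - 16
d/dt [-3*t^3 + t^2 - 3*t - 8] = -9*t^2 + 2*t - 3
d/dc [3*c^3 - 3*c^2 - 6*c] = 9*c^2 - 6*c - 6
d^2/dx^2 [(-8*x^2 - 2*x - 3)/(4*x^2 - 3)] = 8*(-8*x^3 - 108*x^2 - 18*x - 27)/(64*x^6 - 144*x^4 + 108*x^2 - 27)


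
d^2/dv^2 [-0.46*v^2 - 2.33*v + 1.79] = -0.920000000000000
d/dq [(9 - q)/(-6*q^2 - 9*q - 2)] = (-6*q^2 + 108*q + 83)/(36*q^4 + 108*q^3 + 105*q^2 + 36*q + 4)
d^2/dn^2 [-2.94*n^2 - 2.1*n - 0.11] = -5.88000000000000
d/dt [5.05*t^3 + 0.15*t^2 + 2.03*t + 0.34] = 15.15*t^2 + 0.3*t + 2.03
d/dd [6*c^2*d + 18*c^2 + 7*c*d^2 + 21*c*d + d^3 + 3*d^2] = 6*c^2 + 14*c*d + 21*c + 3*d^2 + 6*d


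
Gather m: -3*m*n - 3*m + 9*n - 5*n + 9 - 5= m*(-3*n - 3) + 4*n + 4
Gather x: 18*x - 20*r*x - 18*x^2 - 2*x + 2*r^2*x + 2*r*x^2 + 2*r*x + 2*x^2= x^2*(2*r - 16) + x*(2*r^2 - 18*r + 16)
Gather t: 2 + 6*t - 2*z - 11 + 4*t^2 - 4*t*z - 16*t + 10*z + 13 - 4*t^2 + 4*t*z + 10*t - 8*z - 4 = 0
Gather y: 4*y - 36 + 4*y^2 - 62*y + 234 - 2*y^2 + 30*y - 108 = 2*y^2 - 28*y + 90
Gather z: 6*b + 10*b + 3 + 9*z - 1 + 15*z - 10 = 16*b + 24*z - 8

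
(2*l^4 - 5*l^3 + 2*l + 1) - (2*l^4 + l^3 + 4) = -6*l^3 + 2*l - 3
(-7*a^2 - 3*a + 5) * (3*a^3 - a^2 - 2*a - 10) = -21*a^5 - 2*a^4 + 32*a^3 + 71*a^2 + 20*a - 50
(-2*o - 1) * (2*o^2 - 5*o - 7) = -4*o^3 + 8*o^2 + 19*o + 7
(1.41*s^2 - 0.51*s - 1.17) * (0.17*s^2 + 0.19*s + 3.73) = 0.2397*s^4 + 0.1812*s^3 + 4.9635*s^2 - 2.1246*s - 4.3641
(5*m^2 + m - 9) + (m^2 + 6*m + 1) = 6*m^2 + 7*m - 8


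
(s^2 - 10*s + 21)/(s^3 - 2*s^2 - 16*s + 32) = (s^2 - 10*s + 21)/(s^3 - 2*s^2 - 16*s + 32)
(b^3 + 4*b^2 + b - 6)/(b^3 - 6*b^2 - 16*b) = (b^2 + 2*b - 3)/(b*(b - 8))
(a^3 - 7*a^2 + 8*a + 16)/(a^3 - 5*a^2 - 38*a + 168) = (a^2 - 3*a - 4)/(a^2 - a - 42)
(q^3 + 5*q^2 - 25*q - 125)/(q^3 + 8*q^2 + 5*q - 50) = (q - 5)/(q - 2)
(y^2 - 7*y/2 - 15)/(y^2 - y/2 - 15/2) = (y - 6)/(y - 3)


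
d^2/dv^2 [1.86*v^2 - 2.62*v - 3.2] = 3.72000000000000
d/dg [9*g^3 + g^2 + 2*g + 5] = 27*g^2 + 2*g + 2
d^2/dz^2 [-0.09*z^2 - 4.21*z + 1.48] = -0.180000000000000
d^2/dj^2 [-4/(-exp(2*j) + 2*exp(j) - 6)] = 8*((1 - 2*exp(j))*(exp(2*j) - 2*exp(j) + 6) + 4*(1 - exp(j))^2*exp(j))*exp(j)/(exp(2*j) - 2*exp(j) + 6)^3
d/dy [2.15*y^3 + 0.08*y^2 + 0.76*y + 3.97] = 6.45*y^2 + 0.16*y + 0.76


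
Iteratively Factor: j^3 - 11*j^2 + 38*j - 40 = (j - 5)*(j^2 - 6*j + 8) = (j - 5)*(j - 2)*(j - 4)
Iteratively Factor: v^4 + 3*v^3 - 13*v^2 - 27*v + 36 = (v - 1)*(v^3 + 4*v^2 - 9*v - 36) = (v - 1)*(v + 3)*(v^2 + v - 12) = (v - 1)*(v + 3)*(v + 4)*(v - 3)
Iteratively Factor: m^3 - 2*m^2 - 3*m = (m - 3)*(m^2 + m) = (m - 3)*(m + 1)*(m)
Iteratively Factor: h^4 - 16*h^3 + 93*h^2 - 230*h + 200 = (h - 4)*(h^3 - 12*h^2 + 45*h - 50) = (h - 5)*(h - 4)*(h^2 - 7*h + 10) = (h - 5)*(h - 4)*(h - 2)*(h - 5)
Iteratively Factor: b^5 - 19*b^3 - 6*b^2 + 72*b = (b + 3)*(b^4 - 3*b^3 - 10*b^2 + 24*b) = (b + 3)^2*(b^3 - 6*b^2 + 8*b) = (b - 2)*(b + 3)^2*(b^2 - 4*b) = (b - 4)*(b - 2)*(b + 3)^2*(b)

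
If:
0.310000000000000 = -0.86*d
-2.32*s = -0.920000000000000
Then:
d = -0.36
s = 0.40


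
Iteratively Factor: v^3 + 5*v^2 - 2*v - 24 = (v + 3)*(v^2 + 2*v - 8) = (v - 2)*(v + 3)*(v + 4)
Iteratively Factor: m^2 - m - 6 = (m + 2)*(m - 3)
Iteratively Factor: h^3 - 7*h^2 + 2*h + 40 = (h - 4)*(h^2 - 3*h - 10) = (h - 5)*(h - 4)*(h + 2)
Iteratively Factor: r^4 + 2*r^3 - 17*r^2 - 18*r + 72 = (r - 3)*(r^3 + 5*r^2 - 2*r - 24) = (r - 3)*(r - 2)*(r^2 + 7*r + 12) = (r - 3)*(r - 2)*(r + 3)*(r + 4)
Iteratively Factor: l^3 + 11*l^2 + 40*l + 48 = (l + 3)*(l^2 + 8*l + 16) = (l + 3)*(l + 4)*(l + 4)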